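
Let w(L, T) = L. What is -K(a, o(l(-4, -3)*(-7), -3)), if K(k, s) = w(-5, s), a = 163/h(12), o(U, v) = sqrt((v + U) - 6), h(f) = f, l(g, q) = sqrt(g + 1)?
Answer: 5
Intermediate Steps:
l(g, q) = sqrt(1 + g)
o(U, v) = sqrt(-6 + U + v) (o(U, v) = sqrt((U + v) - 6) = sqrt(-6 + U + v))
a = 163/12 ≈ 13.583
K(k, s) = -5
-K(a, o(l(-4, -3)*(-7), -3)) = -1*(-5) = 5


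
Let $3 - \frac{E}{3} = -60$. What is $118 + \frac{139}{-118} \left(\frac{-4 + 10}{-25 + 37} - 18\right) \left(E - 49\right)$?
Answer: $\frac{177237}{59} \approx 3004.0$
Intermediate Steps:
$E = 189$ ($E = 9 - -180 = 9 + 180 = 189$)
$118 + \frac{139}{-118} \left(\frac{-4 + 10}{-25 + 37} - 18\right) \left(E - 49\right) = 118 + \frac{139}{-118} \left(\frac{-4 + 10}{-25 + 37} - 18\right) \left(189 - 49\right) = 118 + 139 \left(- \frac{1}{118}\right) \left(\frac{6}{12} - 18\right) 140 = 118 - \frac{139 \left(6 \cdot \frac{1}{12} - 18\right) 140}{118} = 118 - \frac{139 \left(\frac{1}{2} - 18\right) 140}{118} = 118 - \frac{139 \left(\left(- \frac{35}{2}\right) 140\right)}{118} = 118 - - \frac{170275}{59} = 118 + \frac{170275}{59} = \frac{177237}{59}$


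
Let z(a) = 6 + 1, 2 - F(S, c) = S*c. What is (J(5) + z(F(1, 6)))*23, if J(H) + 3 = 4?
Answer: 184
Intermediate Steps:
F(S, c) = 2 - S*c
J(H) = 1 (J(H) = -3 + 4 = 1)
z(a) = 7
(J(5) + z(F(1, 6)))*23 = (1 + 7)*23 = 8*23 = 184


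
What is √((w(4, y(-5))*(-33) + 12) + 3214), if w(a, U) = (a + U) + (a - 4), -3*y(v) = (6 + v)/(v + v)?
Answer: √309290/10 ≈ 55.614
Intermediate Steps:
y(v) = -(6 + v)/(6*v) (y(v) = -(6 + v)/(3*(v + v)) = -(6 + v)/(3*(2*v)) = -(6 + v)*1/(2*v)/3 = -(6 + v)/(6*v))
w(a, U) = -4 + U + 2*a (w(a, U) = (U + a) + (-4 + a) = -4 + U + 2*a)
√((w(4, y(-5))*(-33) + 12) + 3214) = √(((-4 + (⅙)*(-6 - 1*(-5))/(-5) + 2*4)*(-33) + 12) + 3214) = √(((-4 + (⅙)*(-⅕)*(-6 + 5) + 8)*(-33) + 12) + 3214) = √(((-4 + (⅙)*(-⅕)*(-1) + 8)*(-33) + 12) + 3214) = √(((-4 + 1/30 + 8)*(-33) + 12) + 3214) = √(((121/30)*(-33) + 12) + 3214) = √((-1331/10 + 12) + 3214) = √(-1211/10 + 3214) = √(30929/10) = √309290/10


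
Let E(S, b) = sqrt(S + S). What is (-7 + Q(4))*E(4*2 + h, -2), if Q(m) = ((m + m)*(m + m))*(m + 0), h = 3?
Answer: 249*sqrt(22) ≈ 1167.9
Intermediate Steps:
E(S, b) = sqrt(2)*sqrt(S) (E(S, b) = sqrt(2*S) = sqrt(2)*sqrt(S))
Q(m) = 4*m**3 (Q(m) = ((2*m)*(2*m))*m = (4*m**2)*m = 4*m**3)
(-7 + Q(4))*E(4*2 + h, -2) = (-7 + 4*4**3)*(sqrt(2)*sqrt(4*2 + 3)) = (-7 + 4*64)*(sqrt(2)*sqrt(8 + 3)) = (-7 + 256)*(sqrt(2)*sqrt(11)) = 249*sqrt(22)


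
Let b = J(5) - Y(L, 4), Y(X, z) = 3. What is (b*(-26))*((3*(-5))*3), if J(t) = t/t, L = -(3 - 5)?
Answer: -2340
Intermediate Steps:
L = 2 (L = -1*(-2) = 2)
J(t) = 1
b = -2 (b = 1 - 1*3 = 1 - 3 = -2)
(b*(-26))*((3*(-5))*3) = (-2*(-26))*((3*(-5))*3) = 52*(-15*3) = 52*(-45) = -2340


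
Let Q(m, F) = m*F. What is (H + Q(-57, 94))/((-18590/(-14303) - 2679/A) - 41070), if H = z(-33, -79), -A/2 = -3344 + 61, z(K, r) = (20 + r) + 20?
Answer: 506851148706/3856943618657 ≈ 0.13141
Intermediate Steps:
Q(m, F) = F*m
z(K, r) = 40 + r
A = 6566 (A = -2*(-3344 + 61) = -2*(-3283) = 6566)
H = -39 (H = 40 - 79 = -39)
(H + Q(-57, 94))/((-18590/(-14303) - 2679/A) - 41070) = (-39 + 94*(-57))/((-18590/(-14303) - 2679/6566) - 41070) = (-39 - 5358)/((-18590*(-1/14303) - 2679*1/6566) - 41070) = -5397/((18590/14303 - 2679/6566) - 41070) = -5397/(83744203/93913498 - 41070) = -5397/(-3856943618657/93913498) = -5397*(-93913498/3856943618657) = 506851148706/3856943618657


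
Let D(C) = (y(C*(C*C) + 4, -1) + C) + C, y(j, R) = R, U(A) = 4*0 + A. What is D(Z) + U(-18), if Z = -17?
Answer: -53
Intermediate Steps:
U(A) = A (U(A) = 0 + A = A)
D(C) = -1 + 2*C (D(C) = (-1 + C) + C = -1 + 2*C)
D(Z) + U(-18) = (-1 + 2*(-17)) - 18 = (-1 - 34) - 18 = -35 - 18 = -53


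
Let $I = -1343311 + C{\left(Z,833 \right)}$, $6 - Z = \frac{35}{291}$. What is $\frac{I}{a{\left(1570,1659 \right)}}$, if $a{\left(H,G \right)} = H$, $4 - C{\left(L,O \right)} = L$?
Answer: $- \frac{195452024}{228435} \approx -855.61$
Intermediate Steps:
$Z = \frac{1711}{291}$ ($Z = 6 - \frac{35}{291} = \frac{1711}{291} \approx 5.8797$)
$C{\left(L,O \right)} = 4 - L$
$I = - \frac{390904048}{291}$ ($I = -1343311 + \left(4 - \frac{1711}{291}\right) = -1343311 - \frac{547}{291} = - \frac{390904048}{291} \approx -1.3433 \cdot 10^{6}$)
$\frac{I}{a{\left(1570,1659 \right)}} = - \frac{390904048}{291 \cdot 1570} = \left(- \frac{390904048}{291}\right) \frac{1}{1570} = - \frac{195452024}{228435}$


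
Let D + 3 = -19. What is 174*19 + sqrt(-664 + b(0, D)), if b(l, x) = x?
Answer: 3306 + 7*I*sqrt(14) ≈ 3306.0 + 26.192*I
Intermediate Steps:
D = -22 (D = -3 - 19 = -22)
174*19 + sqrt(-664 + b(0, D)) = 174*19 + sqrt(-664 - 22) = 3306 + sqrt(-686) = 3306 + 7*I*sqrt(14)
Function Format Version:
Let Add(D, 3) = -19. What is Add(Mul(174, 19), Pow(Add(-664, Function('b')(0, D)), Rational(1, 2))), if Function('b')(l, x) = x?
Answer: Add(3306, Mul(7, I, Pow(14, Rational(1, 2)))) ≈ Add(3306.0, Mul(26.192, I))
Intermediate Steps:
D = -22 (D = Add(-3, -19) = -22)
Add(Mul(174, 19), Pow(Add(-664, Function('b')(0, D)), Rational(1, 2))) = Add(Mul(174, 19), Pow(Add(-664, -22), Rational(1, 2))) = Add(3306, Pow(-686, Rational(1, 2))) = Add(3306, Mul(7, I, Pow(14, Rational(1, 2))))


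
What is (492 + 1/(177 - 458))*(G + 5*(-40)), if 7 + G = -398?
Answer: -83641855/281 ≈ -2.9766e+5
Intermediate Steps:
G = -405 (G = -7 - 398 = -405)
(492 + 1/(177 - 458))*(G + 5*(-40)) = (492 + 1/(177 - 458))*(-405 + 5*(-40)) = (492 + 1/(-281))*(-405 - 200) = (492 - 1/281)*(-605) = (138251/281)*(-605) = -83641855/281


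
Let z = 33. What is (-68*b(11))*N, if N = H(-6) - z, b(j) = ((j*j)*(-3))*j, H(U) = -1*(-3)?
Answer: -8145720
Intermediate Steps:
H(U) = 3
b(j) = -3*j³ (b(j) = (j²*(-3))*j = (-3*j²)*j = -3*j³)
N = -30 (N = 3 - 1*33 = 3 - 33 = -30)
(-68*b(11))*N = -(-204)*11³*(-30) = -(-204)*1331*(-30) = -68*(-3993)*(-30) = 271524*(-30) = -8145720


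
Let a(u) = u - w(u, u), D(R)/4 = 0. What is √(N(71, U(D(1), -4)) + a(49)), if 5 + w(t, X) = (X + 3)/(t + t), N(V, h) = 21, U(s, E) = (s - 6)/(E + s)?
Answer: √3649/7 ≈ 8.6296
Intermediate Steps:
D(R) = 0 (D(R) = 4*0 = 0)
U(s, E) = (-6 + s)/(E + s)
w(t, X) = -5 + (3 + X)/(2*t) (w(t, X) = -5 + (X + 3)/(t + t) = -5 + (3 + X)/((2*t)) = -5 + (3 + X)*(1/(2*t)) = -5 + (3 + X)/(2*t))
a(u) = u - (3 - 9*u)/(2*u) (a(u) = u - (3 + u - 10*u)/(2*u) = u - (3 - 9*u)/(2*u))
√(N(71, U(D(1), -4)) + a(49)) = √(21 + (9/2 + 49 - 3/2/49)) = √(21 + (9/2 + 49 - 3/2*1/49)) = √(21 + (9/2 + 49 - 3/98)) = √(21 + 2620/49) = √(3649/49) = √3649/7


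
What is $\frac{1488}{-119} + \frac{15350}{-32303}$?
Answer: $- \frac{49893514}{3844057} \approx -12.979$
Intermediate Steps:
$\frac{1488}{-119} + \frac{15350}{-32303} = 1488 \left(- \frac{1}{119}\right) + 15350 \left(- \frac{1}{32303}\right) = - \frac{1488}{119} - \frac{15350}{32303} = - \frac{49893514}{3844057}$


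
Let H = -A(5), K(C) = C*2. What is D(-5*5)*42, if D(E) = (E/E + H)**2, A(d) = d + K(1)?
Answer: 1512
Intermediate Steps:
K(C) = 2*C
A(d) = 2 + d (A(d) = d + 2*1 = d + 2 = 2 + d)
H = -7 (H = -(2 + 5) = -1*7 = -7)
D(E) = 36 (D(E) = (E/E - 7)**2 = (1 - 7)**2 = (-6)**2 = 36)
D(-5*5)*42 = 36*42 = 1512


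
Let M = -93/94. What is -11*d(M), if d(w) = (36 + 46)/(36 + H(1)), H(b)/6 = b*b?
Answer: -451/21 ≈ -21.476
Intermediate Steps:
M = -93/94 (M = -93*1/94 = -93/94 ≈ -0.98936)
H(b) = 6*b² (H(b) = 6*(b*b) = 6*b²)
d(w) = 41/21 (d(w) = (36 + 46)/(36 + 6*1²) = 82/(36 + 6*1) = 82/(36 + 6) = 82/42 = 82*(1/42) = 41/21)
-11*d(M) = -11*41/21 = -451/21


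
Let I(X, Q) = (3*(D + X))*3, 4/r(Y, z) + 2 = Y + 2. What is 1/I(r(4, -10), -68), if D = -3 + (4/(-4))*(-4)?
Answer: 1/18 ≈ 0.055556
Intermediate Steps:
D = 1 (D = -3 + (4*(-¼))*(-4) = -3 - 1*(-4) = -3 + 4 = 1)
r(Y, z) = 4/Y (r(Y, z) = 4/(-2 + (Y + 2)) = 4/(-2 + (2 + Y)) = 4/Y)
I(X, Q) = 9 + 9*X (I(X, Q) = (3*(1 + X))*3 = (3 + 3*X)*3 = 9 + 9*X)
1/I(r(4, -10), -68) = 1/(9 + 9*(4/4)) = 1/(9 + 9*(4*(¼))) = 1/(9 + 9*1) = 1/(9 + 9) = 1/18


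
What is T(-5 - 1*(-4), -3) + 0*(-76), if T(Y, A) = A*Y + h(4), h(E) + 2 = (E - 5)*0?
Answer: 1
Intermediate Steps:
h(E) = -2 (h(E) = -2 + (E - 5)*0 = -2 + (-5 + E)*0 = -2 + 0 = -2)
T(Y, A) = -2 + A*Y (T(Y, A) = A*Y - 2 = -2 + A*Y)
T(-5 - 1*(-4), -3) + 0*(-76) = (-2 - 3*(-5 - 1*(-4))) + 0*(-76) = (-2 - 3*(-5 + 4)) + 0 = (-2 - 3*(-1)) + 0 = (-2 + 3) + 0 = 1 + 0 = 1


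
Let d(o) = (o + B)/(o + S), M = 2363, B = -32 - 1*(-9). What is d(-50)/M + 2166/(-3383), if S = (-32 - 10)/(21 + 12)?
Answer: -169645939/265213668 ≈ -0.63966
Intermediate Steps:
S = -14/11 (S = -42/33 = -42*1/33 = -14/11 ≈ -1.2727)
B = -23 (B = -32 + 9 = -23)
d(o) = (-23 + o)/(-14/11 + o) (d(o) = (o - 23)/(o - 14/11) = (-23 + o)/(-14/11 + o))
d(-50)/M + 2166/(-3383) = (11*(-23 - 50)/(-14 + 11*(-50)))/2363 + 2166/(-3383) = (11*(-73)/(-14 - 550))*(1/2363) + 2166*(-1/3383) = (11*(-73)/(-564))*(1/2363) - 2166/3383 = (11*(-1/564)*(-73))*(1/2363) - 2166/3383 = (803/564)*(1/2363) - 2166/3383 = 803/1332732 - 2166/3383 = -169645939/265213668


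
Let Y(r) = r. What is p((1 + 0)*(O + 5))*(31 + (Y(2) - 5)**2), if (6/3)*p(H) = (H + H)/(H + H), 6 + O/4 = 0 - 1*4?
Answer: 20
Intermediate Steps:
O = -40 (O = -24 + 4*(0 - 1*4) = -24 + 4*(0 - 4) = -24 + 4*(-4) = -24 - 16 = -40)
p(H) = 1/2 (p(H) = ((H + H)/(H + H))/2 = ((2*H)/((2*H)))/2 = ((2*H)*(1/(2*H)))/2 = (1/2)*1 = 1/2)
p((1 + 0)*(O + 5))*(31 + (Y(2) - 5)**2) = (31 + (2 - 5)**2)/2 = (31 + (-3)**2)/2 = (31 + 9)/2 = (1/2)*40 = 20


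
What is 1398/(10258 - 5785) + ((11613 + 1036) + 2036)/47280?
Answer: 2928521/4699632 ≈ 0.62314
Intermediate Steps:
1398/(10258 - 5785) + ((11613 + 1036) + 2036)/47280 = 1398/4473 + (12649 + 2036)*(1/47280) = 1398*(1/4473) + 14685*(1/47280) = 466/1491 + 979/3152 = 2928521/4699632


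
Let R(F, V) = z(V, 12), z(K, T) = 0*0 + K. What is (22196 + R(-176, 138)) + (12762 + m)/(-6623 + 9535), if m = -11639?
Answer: 65037731/2912 ≈ 22334.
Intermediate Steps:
z(K, T) = K (z(K, T) = 0 + K = K)
R(F, V) = V
(22196 + R(-176, 138)) + (12762 + m)/(-6623 + 9535) = (22196 + 138) + (12762 - 11639)/(-6623 + 9535) = 22334 + 1123/2912 = 65037731/2912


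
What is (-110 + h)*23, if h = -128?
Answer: -5474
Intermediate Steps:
(-110 + h)*23 = (-110 - 128)*23 = -238*23 = -5474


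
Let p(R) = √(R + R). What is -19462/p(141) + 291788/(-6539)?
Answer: -291788/6539 - 9731*√282/141 ≈ -1203.6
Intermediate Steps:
p(R) = √2*√R (p(R) = √(2*R) = √2*√R)
-19462/p(141) + 291788/(-6539) = -19462*√282/282 + 291788/(-6539) = -19462*√282/282 + 291788*(-1/6539) = -9731*√282/141 - 291788/6539 = -291788/6539 - 9731*√282/141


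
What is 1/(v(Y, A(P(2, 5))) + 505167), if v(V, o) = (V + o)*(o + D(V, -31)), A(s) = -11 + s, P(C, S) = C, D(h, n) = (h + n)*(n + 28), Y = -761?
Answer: -1/1317423 ≈ -7.5906e-7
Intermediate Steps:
D(h, n) = (28 + n)*(h + n) (D(h, n) = (h + n)*(28 + n) = (28 + n)*(h + n))
v(V, o) = (V + o)*(93 + o - 3*V) (v(V, o) = (V + o)*(o + ((-31)² + 28*V + 28*(-31) + V*(-31))) = (V + o)*(o + (961 + 28*V - 868 - 31*V)) = (V + o)*(o + (93 - 3*V)) = (V + o)*(93 + o - 3*V))
1/(v(Y, A(P(2, 5))) + 505167) = 1/(((-11 + 2)² - 761*(-11 + 2) + 3*(-761)*(31 - 1*(-761)) + 3*(-11 + 2)*(31 - 1*(-761))) + 505167) = 1/(((-9)² - 761*(-9) + 3*(-761)*(31 + 761) + 3*(-9)*(31 + 761)) + 505167) = 1/((81 + 6849 + 3*(-761)*792 + 3*(-9)*792) + 505167) = 1/((81 + 6849 - 1808136 - 21384) + 505167) = 1/(-1822590 + 505167) = 1/(-1317423) = -1/1317423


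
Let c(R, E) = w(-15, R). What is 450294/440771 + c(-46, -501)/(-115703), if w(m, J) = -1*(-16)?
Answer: 52093314346/50998527013 ≈ 1.0215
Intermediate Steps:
w(m, J) = 16
c(R, E) = 16
450294/440771 + c(-46, -501)/(-115703) = 450294/440771 + 16/(-115703) = 450294*(1/440771) + 16*(-1/115703) = 450294/440771 - 16/115703 = 52093314346/50998527013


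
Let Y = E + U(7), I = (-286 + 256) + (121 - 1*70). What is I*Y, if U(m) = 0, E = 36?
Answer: 756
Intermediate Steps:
I = 21 (I = -30 + (121 - 70) = -30 + 51 = 21)
Y = 36 (Y = 36 + 0 = 36)
I*Y = 21*36 = 756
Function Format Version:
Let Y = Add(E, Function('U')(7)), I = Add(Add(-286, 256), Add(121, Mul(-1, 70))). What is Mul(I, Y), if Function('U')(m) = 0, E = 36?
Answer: 756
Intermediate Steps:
I = 21 (I = Add(-30, Add(121, -70)) = Add(-30, 51) = 21)
Y = 36 (Y = Add(36, 0) = 36)
Mul(I, Y) = Mul(21, 36) = 756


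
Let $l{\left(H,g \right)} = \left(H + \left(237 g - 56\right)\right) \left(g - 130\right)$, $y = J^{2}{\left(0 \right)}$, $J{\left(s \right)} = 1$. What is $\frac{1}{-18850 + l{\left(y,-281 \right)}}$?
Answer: $\frac{1}{27375122} \approx 3.653 \cdot 10^{-8}$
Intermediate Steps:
$y = 1$ ($y = 1^{2} = 1$)
$l{\left(H,g \right)} = \left(-130 + g\right) \left(-56 + H + 237 g\right)$ ($l{\left(H,g \right)} = \left(H + \left(-56 + 237 g\right)\right) \left(-130 + g\right) = \left(-56 + H + 237 g\right) \left(-130 + g\right) = \left(-130 + g\right) \left(-56 + H + 237 g\right)$)
$\frac{1}{-18850 + l{\left(y,-281 \right)}} = \frac{1}{-18850 + \left(7280 - -8673346 - 130 + 237 \left(-281\right)^{2} + 1 \left(-281\right)\right)} = \frac{1}{-18850 + \left(7280 + 8673346 - 130 + 237 \cdot 78961 - 281\right)} = \frac{1}{-18850 + \left(7280 + 8673346 - 130 + 18713757 - 281\right)} = \frac{1}{-18850 + 27393972} = \frac{1}{27375122}$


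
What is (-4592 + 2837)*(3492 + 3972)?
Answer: -13099320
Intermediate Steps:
(-4592 + 2837)*(3492 + 3972) = -1755*7464 = -13099320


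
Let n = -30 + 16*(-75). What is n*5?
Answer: -6150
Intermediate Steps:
n = -1230 (n = -30 - 1200 = -1230)
n*5 = -1230*5 = -6150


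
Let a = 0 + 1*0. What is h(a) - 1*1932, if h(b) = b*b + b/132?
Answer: -1932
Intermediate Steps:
a = 0 (a = 0 + 0 = 0)
h(b) = b**2 + b/132 (h(b) = b**2 + b*(1/132) = b**2 + b/132)
h(a) - 1*1932 = 0*(1/132 + 0) - 1*1932 = 0*(1/132) - 1932 = 0 - 1932 = -1932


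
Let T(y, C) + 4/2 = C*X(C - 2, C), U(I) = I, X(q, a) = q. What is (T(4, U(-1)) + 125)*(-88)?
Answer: -11088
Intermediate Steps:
T(y, C) = -2 + C*(-2 + C) (T(y, C) = -2 + C*(C - 2) = -2 + C*(-2 + C))
(T(4, U(-1)) + 125)*(-88) = ((-2 - (-2 - 1)) + 125)*(-88) = ((-2 - 1*(-3)) + 125)*(-88) = ((-2 + 3) + 125)*(-88) = (1 + 125)*(-88) = 126*(-88) = -11088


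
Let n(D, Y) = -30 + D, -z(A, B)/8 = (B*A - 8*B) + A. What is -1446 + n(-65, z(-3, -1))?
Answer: -1541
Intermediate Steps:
z(A, B) = -8*A + 64*B - 8*A*B (z(A, B) = -8*((B*A - 8*B) + A) = -8*((A*B - 8*B) + A) = -8*((-8*B + A*B) + A) = -8*(A - 8*B + A*B) = -8*A + 64*B - 8*A*B)
-1446 + n(-65, z(-3, -1)) = -1446 + (-30 - 65) = -1446 - 95 = -1541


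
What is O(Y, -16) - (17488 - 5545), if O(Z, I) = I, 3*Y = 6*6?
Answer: -11959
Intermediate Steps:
Y = 12 (Y = (6*6)/3 = (⅓)*36 = 12)
O(Y, -16) - (17488 - 5545) = -16 - (17488 - 5545) = -16 - 1*11943 = -16 - 11943 = -11959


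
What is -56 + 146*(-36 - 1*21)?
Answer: -8378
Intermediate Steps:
-56 + 146*(-36 - 1*21) = -56 + 146*(-36 - 21) = -56 + 146*(-57) = -56 - 8322 = -8378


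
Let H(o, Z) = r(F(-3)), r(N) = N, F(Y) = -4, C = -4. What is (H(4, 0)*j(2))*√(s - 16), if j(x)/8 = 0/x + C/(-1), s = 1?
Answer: -128*I*√15 ≈ -495.74*I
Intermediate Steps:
H(o, Z) = -4
j(x) = 32 (j(x) = 8*(0/x - 4/(-1)) = 8*(0 - 4*(-1)) = 8*(0 + 4) = 8*4 = 32)
(H(4, 0)*j(2))*√(s - 16) = (-4*32)*√(1 - 16) = -128*I*√15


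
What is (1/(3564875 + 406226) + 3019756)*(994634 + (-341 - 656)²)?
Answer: 23847321769011598551/3971101 ≈ 6.0052e+12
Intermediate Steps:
(1/(3564875 + 406226) + 3019756)*(994634 + (-341 - 656)²) = (1/3971101 + 3019756)*(994634 + (-997)²) = (1/3971101 + 3019756)*(994634 + 994009) = (11991756071357/3971101)*1988643 = 23847321769011598551/3971101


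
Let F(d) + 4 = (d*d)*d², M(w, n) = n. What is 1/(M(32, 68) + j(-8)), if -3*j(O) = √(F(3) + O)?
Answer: 204/13849 + √69/13849 ≈ 0.015330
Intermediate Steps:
F(d) = -4 + d⁴ (F(d) = -4 + (d*d)*d² = -4 + d²*d² = -4 + d⁴)
j(O) = -√(77 + O)/3 (j(O) = -√((-4 + 3⁴) + O)/3 = -√((-4 + 81) + O)/3 = -√(77 + O)/3)
1/(M(32, 68) + j(-8)) = 1/(68 - √(77 - 8)/3) = 1/(68 - √69/3)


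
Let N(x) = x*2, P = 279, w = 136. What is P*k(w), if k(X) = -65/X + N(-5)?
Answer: -397575/136 ≈ -2923.3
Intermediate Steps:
N(x) = 2*x
k(X) = -10 - 65/X (k(X) = -65/X + 2*(-5) = -65/X - 10 = -10 - 65/X)
P*k(w) = 279*(-10 - 65/136) = 279*(-1425/136) = -397575/136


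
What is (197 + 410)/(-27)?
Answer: -607/27 ≈ -22.481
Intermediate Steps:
(197 + 410)/(-27) = 607*(-1/27) = -607/27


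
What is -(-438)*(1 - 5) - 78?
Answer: -1830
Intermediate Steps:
-(-438)*(1 - 5) - 78 = -(-438)*(-4) - 78 = -73*24 - 78 = -1752 - 78 = -1830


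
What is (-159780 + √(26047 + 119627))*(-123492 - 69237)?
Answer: 30794239620 - 578187*√16186 ≈ 3.0721e+10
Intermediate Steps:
(-159780 + √(26047 + 119627))*(-123492 - 69237) = (-159780 + √145674)*(-192729) = (-159780 + 3*√16186)*(-192729) = 30794239620 - 578187*√16186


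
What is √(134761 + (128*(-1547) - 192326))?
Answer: I*√255581 ≈ 505.55*I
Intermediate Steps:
√(134761 + (128*(-1547) - 192326)) = √(134761 + (-198016 - 192326)) = √(134761 - 390342) = √(-255581) = I*√255581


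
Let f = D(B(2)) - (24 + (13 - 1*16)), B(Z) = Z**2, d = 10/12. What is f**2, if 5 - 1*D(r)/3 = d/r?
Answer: 2809/64 ≈ 43.891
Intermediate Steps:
d = 5/6 (d = 10*(1/12) = 5/6 ≈ 0.83333)
D(r) = 15 - 5/(2*r)
f = -53/8 (f = (15 - 5/(2*(2**2))) - (24 + (13 - 1*16)) = (15 - 5/2/4) - (24 + (13 - 16)) = (15 - 5/2*1/4) - (24 - 3) = (15 - 5/8) - 1*21 = 115/8 - 21 = -53/8 ≈ -6.6250)
f**2 = (-53/8)**2 = 2809/64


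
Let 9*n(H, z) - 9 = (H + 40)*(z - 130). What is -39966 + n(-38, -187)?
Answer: -360319/9 ≈ -40035.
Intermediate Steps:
n(H, z) = 1 + (-130 + z)*(40 + H)/9 (n(H, z) = 1 + ((H + 40)*(z - 130))/9 = 1 + ((40 + H)*(-130 + z))/9 = 1 + ((-130 + z)*(40 + H))/9 = 1 + (-130 + z)*(40 + H)/9)
-39966 + n(-38, -187) = -39966 + (-5191/9 - 130/9*(-38) + (40/9)*(-187) + (⅑)*(-38)*(-187)) = -39966 + (-5191/9 + 4940/9 - 7480/9 + 7106/9) = -39966 - 625/9 = -360319/9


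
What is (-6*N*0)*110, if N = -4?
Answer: 0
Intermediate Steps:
(-6*N*0)*110 = (-6*(-4)*0)*110 = (24*0)*110 = 0*110 = 0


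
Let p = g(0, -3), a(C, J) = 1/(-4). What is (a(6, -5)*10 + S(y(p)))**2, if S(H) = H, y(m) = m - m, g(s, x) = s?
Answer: 25/4 ≈ 6.2500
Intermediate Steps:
a(C, J) = -1/4
p = 0
y(m) = 0
(a(6, -5)*10 + S(y(p)))**2 = (-1/4*10 + 0)**2 = (-5/2 + 0)**2 = (-5/2)**2 = 25/4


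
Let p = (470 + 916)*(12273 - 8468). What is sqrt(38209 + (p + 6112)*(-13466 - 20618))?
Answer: I*sqrt(179958096519) ≈ 4.2421e+5*I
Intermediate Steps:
p = 5273730 (p = 1386*3805 = 5273730)
sqrt(38209 + (p + 6112)*(-13466 - 20618)) = sqrt(38209 + (5273730 + 6112)*(-13466 - 20618)) = sqrt(38209 + 5279842*(-34084)) = sqrt(38209 - 179958134728) = sqrt(-179958096519) = I*sqrt(179958096519)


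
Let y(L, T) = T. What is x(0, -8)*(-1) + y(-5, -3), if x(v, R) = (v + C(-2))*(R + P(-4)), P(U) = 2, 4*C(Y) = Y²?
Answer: 3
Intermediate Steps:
C(Y) = Y²/4
x(v, R) = (1 + v)*(2 + R) (x(v, R) = (v + (¼)*(-2)²)*(R + 2) = (v + (¼)*4)*(2 + R) = (v + 1)*(2 + R) = (1 + v)*(2 + R))
x(0, -8)*(-1) + y(-5, -3) = (2 - 8 + 2*0 - 8*0)*(-1) - 3 = (2 - 8 + 0 + 0)*(-1) - 3 = -6*(-1) - 3 = 6 - 3 = 3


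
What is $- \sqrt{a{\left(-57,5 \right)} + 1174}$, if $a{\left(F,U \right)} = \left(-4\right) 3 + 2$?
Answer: $- 2 \sqrt{291} \approx -34.117$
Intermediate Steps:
$a{\left(F,U \right)} = -10$ ($a{\left(F,U \right)} = -12 + 2 = -10$)
$- \sqrt{a{\left(-57,5 \right)} + 1174} = - \sqrt{-10 + 1174} = - \sqrt{1164} = - 2 \sqrt{291}$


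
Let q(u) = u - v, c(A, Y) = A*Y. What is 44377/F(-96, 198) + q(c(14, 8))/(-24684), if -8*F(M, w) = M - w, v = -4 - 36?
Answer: 121710698/100793 ≈ 1207.5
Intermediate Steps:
v = -40
F(M, w) = -M/8 + w/8 (F(M, w) = -(M - w)/8 = -M/8 + w/8)
q(u) = 40 + u (q(u) = u - 1*(-40) = u + 40 = 40 + u)
44377/F(-96, 198) + q(c(14, 8))/(-24684) = 44377/(-⅛*(-96) + (⅛)*198) + (40 + 14*8)/(-24684) = 44377/(12 + 99/4) + (40 + 112)*(-1/24684) = 44377/(147/4) + 152*(-1/24684) = 44377*(4/147) - 38/6171 = 177508/147 - 38/6171 = 121710698/100793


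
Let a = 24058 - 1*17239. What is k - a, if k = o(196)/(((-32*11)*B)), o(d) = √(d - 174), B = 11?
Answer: -6819 - √22/3872 ≈ -6819.0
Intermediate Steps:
o(d) = √(-174 + d)
a = 6819 (a = 24058 - 17239 = 6819)
k = -√22/3872 (k = √(-174 + 196)/((-32*11*11)) = √22/((-352*11)) = √22/(-3872) = √22*(-1/3872) = -√22/3872 ≈ -0.0012114)
k - a = -√22/3872 - 1*6819 = -√22/3872 - 6819 = -6819 - √22/3872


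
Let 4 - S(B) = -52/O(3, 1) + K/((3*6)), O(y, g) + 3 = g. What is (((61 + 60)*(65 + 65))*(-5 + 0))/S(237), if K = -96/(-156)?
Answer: 4601025/1289 ≈ 3569.5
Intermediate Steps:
O(y, g) = -3 + g
K = 8/13 (K = -96*(-1/156) = 8/13 ≈ 0.61539)
S(B) = -2578/117 (S(B) = 4 - (-52/(-3 + 1) + 8/(13*((3*6)))) = 4 - (-52/(-2) + (8/13)/18) = 4 - (-52*(-½) + (8/13)*(1/18)) = 4 - (26 + 4/117) = 4 - 1*3046/117 = 4 - 3046/117 = -2578/117)
(((61 + 60)*(65 + 65))*(-5 + 0))/S(237) = (((61 + 60)*(65 + 65))*(-5 + 0))/(-2578/117) = ((121*130)*(-5))*(-117/2578) = (15730*(-5))*(-117/2578) = -78650*(-117/2578) = 4601025/1289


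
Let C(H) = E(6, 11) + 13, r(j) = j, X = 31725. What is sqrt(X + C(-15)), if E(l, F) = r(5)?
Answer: 3*sqrt(3527) ≈ 178.17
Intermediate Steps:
E(l, F) = 5
C(H) = 18 (C(H) = 5 + 13 = 18)
sqrt(X + C(-15)) = sqrt(31725 + 18) = sqrt(31743) = 3*sqrt(3527)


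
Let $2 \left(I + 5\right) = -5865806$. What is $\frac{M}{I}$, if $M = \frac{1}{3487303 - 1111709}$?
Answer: $- \frac{1}{6967398647352} \approx -1.4353 \cdot 10^{-13}$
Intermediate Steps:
$I = -2932908$ ($I = -5 + \frac{1}{2} \left(-5865806\right) = -5 - 2932903 = -2932908$)
$M = \frac{1}{2375594}$ ($M = \frac{1}{3487303 - 1111709} = \frac{1}{2375594} \approx 4.2095 \cdot 10^{-7}$)
$\frac{M}{I} = \frac{1}{2375594 \left(-2932908\right)} = \frac{1}{2375594} \left(- \frac{1}{2932908}\right) = - \frac{1}{6967398647352}$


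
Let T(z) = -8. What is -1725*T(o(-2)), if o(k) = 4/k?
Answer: 13800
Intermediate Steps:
-1725*T(o(-2)) = -1725*(-8) = 13800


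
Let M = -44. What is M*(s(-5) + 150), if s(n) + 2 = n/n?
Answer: -6556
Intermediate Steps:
s(n) = -1 (s(n) = -2 + n/n = -2 + 1 = -1)
M*(s(-5) + 150) = -44*(-1 + 150) = -44*149 = -6556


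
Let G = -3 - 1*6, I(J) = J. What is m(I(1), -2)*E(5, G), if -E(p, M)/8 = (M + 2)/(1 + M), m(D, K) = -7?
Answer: 49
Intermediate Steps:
G = -9 (G = -3 - 6 = -9)
E(p, M) = -8*(2 + M)/(1 + M) (E(p, M) = -8*(M + 2)/(1 + M) = -8*(2 + M)/(1 + M))
m(I(1), -2)*E(5, G) = -56*(-2 - 1*(-9))/(1 - 9) = -56*(-2 + 9)/(-8) = -56*(-1)*7/8 = -7*(-7) = 49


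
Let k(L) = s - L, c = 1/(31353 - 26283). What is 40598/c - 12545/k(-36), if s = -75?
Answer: 617496545/3 ≈ 2.0583e+8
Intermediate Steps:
c = 1/5070 ≈ 0.00019724
k(L) = -75 - L
40598/c - 12545/k(-36) = 40598/(1/5070) - 12545/(-75 - 1*(-36)) = 40598*5070 - 12545/(-75 + 36) = 205831860 - 12545/(-39) = 205831860 - 12545*(-1/39) = 205831860 + 965/3 = 617496545/3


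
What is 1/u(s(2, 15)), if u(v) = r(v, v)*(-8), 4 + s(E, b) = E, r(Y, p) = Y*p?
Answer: -1/32 ≈ -0.031250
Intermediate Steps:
s(E, b) = -4 + E
u(v) = -8*v**2 (u(v) = (v*v)*(-8) = v**2*(-8) = -8*v**2)
1/u(s(2, 15)) = 1/(-8*(-4 + 2)**2) = 1/(-8*(-2)**2) = 1/(-8*4) = 1/(-32) = -1/32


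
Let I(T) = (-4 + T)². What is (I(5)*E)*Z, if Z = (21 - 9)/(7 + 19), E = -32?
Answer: -192/13 ≈ -14.769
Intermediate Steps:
Z = 6/13 (Z = 12/26 = 12*(1/26) = 6/13 ≈ 0.46154)
(I(5)*E)*Z = ((-4 + 5)²*(-32))*(6/13) = (1²*(-32))*(6/13) = (1*(-32))*(6/13) = -32*6/13 = -192/13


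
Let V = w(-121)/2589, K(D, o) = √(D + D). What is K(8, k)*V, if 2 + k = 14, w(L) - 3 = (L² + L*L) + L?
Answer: 116656/2589 ≈ 45.058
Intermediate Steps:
w(L) = 3 + L + 2*L² (w(L) = 3 + ((L² + L*L) + L) = 3 + ((L² + L²) + L) = 3 + (2*L² + L) = 3 + (L + 2*L²) = 3 + L + 2*L²)
k = 12 (k = -2 + 14 = 12)
K(D, o) = √2*√D (K(D, o) = √(2*D) = √2*√D)
V = 29164/2589 (V = (3 - 121 + 2*(-121)²)/2589 = (3 - 121 + 2*14641)*(1/2589) = (3 - 121 + 29282)*(1/2589) = 29164*(1/2589) = 29164/2589 ≈ 11.265)
K(8, k)*V = (√2*√8)*(29164/2589) = (√2*(2*√2))*(29164/2589) = 4*(29164/2589) = 116656/2589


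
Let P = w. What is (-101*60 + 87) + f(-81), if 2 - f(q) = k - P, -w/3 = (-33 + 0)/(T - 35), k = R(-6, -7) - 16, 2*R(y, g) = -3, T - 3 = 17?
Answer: -59601/10 ≈ -5960.1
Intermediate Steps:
T = 20 (T = 3 + 17 = 20)
R(y, g) = -3/2 (R(y, g) = (½)*(-3) = -3/2)
k = -35/2 (k = -3/2 - 16 = -35/2 ≈ -17.500)
w = -33/5 (w = -3*(-33 + 0)/(20 - 35) = -(-99)/(-15) = -(-99)*(-1)/15 = -3*11/5 = -33/5 ≈ -6.6000)
P = -33/5 ≈ -6.6000
f(q) = 129/10 (f(q) = 2 - (-35/2 - 1*(-33/5)) = 2 - (-35/2 + 33/5) = 2 - 1*(-109/10) = 2 + 109/10 = 129/10)
(-101*60 + 87) + f(-81) = (-101*60 + 87) + 129/10 = (-6060 + 87) + 129/10 = -5973 + 129/10 = -59601/10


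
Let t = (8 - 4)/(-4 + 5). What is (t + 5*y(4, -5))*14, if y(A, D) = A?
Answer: 336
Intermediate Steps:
t = 4 (t = 4/1 = 4*1 = 4)
(t + 5*y(4, -5))*14 = (4 + 5*4)*14 = (4 + 20)*14 = 24*14 = 336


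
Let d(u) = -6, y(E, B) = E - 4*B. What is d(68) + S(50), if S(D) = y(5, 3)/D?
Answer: -307/50 ≈ -6.1400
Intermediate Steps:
S(D) = -7/D (S(D) = (5 - 4*3)/D = (5 - 12)/D = -7/D)
d(68) + S(50) = -6 - 7/50 = -307/50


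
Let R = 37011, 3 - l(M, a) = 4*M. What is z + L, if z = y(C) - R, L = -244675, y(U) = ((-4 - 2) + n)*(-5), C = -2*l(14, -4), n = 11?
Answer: -281711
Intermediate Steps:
l(M, a) = 3 - 4*M
C = 106 (C = -2*(3 - 4*14) = -2*(3 - 56) = -2*(-53) = 106)
y(U) = -25 (y(U) = ((-4 - 2) + 11)*(-5) = (-6 + 11)*(-5) = 5*(-5) = -25)
z = -37036 (z = -25 - 1*37011 = -25 - 37011 = -37036)
z + L = -37036 - 244675 = -281711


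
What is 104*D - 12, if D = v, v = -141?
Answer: -14676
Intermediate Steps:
D = -141
104*D - 12 = 104*(-141) - 12 = -14664 - 12 = -14676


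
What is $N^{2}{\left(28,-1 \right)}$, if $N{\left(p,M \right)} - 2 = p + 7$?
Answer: $1369$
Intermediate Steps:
$N{\left(p,M \right)} = 9 + p$ ($N{\left(p,M \right)} = 2 + \left(p + 7\right) = 2 + \left(7 + p\right) = 9 + p$)
$N^{2}{\left(28,-1 \right)} = \left(9 + 28\right)^{2} = 37^{2} = 1369$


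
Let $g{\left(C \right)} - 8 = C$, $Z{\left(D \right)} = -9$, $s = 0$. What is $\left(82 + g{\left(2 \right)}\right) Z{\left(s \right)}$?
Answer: $-828$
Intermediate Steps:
$g{\left(C \right)} = 8 + C$
$\left(82 + g{\left(2 \right)}\right) Z{\left(s \right)} = \left(82 + \left(8 + 2\right)\right) \left(-9\right) = \left(82 + 10\right) \left(-9\right) = 92 \left(-9\right) = -828$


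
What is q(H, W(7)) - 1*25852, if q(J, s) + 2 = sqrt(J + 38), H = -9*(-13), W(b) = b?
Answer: -25854 + sqrt(155) ≈ -25842.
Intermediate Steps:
H = 117
q(J, s) = -2 + sqrt(38 + J) (q(J, s) = -2 + sqrt(J + 38) = -2 + sqrt(38 + J))
q(H, W(7)) - 1*25852 = (-2 + sqrt(38 + 117)) - 1*25852 = (-2 + sqrt(155)) - 25852 = -25854 + sqrt(155)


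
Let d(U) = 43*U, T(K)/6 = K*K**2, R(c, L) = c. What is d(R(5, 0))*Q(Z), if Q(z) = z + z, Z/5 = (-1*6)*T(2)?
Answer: -619200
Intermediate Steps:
T(K) = 6*K**3 (T(K) = 6*(K*K**2) = 6*K**3)
Z = -1440 (Z = 5*((-1*6)*(6*2**3)) = 5*(-36*8) = 5*(-6*48) = 5*(-288) = -1440)
Q(z) = 2*z
d(R(5, 0))*Q(Z) = (43*5)*(2*(-1440)) = 215*(-2880) = -619200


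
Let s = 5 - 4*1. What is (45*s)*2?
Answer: 90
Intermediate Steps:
s = 1 (s = 5 - 4 = 1)
(45*s)*2 = (45*1)*2 = 45*2 = 90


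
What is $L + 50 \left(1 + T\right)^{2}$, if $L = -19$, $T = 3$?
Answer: $781$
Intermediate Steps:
$L + 50 \left(1 + T\right)^{2} = -19 + 50 \left(1 + 3\right)^{2} = -19 + 50 \cdot 4^{2} = -19 + 50 \cdot 16 = -19 + 800 = 781$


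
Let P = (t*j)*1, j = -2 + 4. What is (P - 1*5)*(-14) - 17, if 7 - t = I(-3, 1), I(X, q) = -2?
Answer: -199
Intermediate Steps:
t = 9 (t = 7 - 1*(-2) = 7 + 2 = 9)
j = 2
P = 18 (P = (9*2)*1 = 18*1 = 18)
(P - 1*5)*(-14) - 17 = (18 - 1*5)*(-14) - 17 = (18 - 5)*(-14) - 17 = 13*(-14) - 17 = -182 - 17 = -199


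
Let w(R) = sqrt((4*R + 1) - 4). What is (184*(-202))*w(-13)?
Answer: -37168*I*sqrt(55) ≈ -2.7565e+5*I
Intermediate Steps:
w(R) = sqrt(-3 + 4*R) (w(R) = sqrt((1 + 4*R) - 4) = sqrt(-3 + 4*R))
(184*(-202))*w(-13) = (184*(-202))*sqrt(-3 + 4*(-13)) = -37168*sqrt(-3 - 52) = -37168*I*sqrt(55)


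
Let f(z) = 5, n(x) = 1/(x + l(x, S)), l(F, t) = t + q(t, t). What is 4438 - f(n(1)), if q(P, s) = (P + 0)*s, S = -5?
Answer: 4433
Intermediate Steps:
q(P, s) = P*s
l(F, t) = t + t² (l(F, t) = t + t*t = t + t²)
n(x) = 1/(20 + x) (n(x) = 1/(x - 5*(1 - 5)) = 1/(x - 5*(-4)) = 1/(x + 20) = 1/(20 + x))
4438 - f(n(1)) = 4438 - 1*5 = 4438 - 5 = 4433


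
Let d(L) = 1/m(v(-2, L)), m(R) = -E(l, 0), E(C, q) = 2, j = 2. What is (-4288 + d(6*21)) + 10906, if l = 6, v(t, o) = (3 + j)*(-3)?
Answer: 13235/2 ≈ 6617.5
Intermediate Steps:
v(t, o) = -15 (v(t, o) = (3 + 2)*(-3) = 5*(-3) = -15)
m(R) = -2 (m(R) = -1*2 = -2)
d(L) = -1/2 (d(L) = 1/(-2) = -1/2)
(-4288 + d(6*21)) + 10906 = (-4288 - 1/2) + 10906 = -8577/2 + 10906 = 13235/2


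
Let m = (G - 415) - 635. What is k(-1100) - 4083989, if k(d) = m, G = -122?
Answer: -4085161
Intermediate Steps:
m = -1172 (m = (-122 - 415) - 635 = -537 - 635 = -1172)
k(d) = -1172
k(-1100) - 4083989 = -1172 - 4083989 = -4085161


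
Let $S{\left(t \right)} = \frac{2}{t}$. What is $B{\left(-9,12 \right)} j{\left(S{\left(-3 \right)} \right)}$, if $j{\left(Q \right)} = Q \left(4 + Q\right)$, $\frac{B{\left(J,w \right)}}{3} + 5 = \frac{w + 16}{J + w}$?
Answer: $- \frac{260}{9} \approx -28.889$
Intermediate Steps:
$B{\left(J,w \right)} = -15 + \frac{3 \left(16 + w\right)}{J + w}$ ($B{\left(J,w \right)} = -15 + 3 \frac{w + 16}{J + w} = -15 + 3 \frac{16 + w}{J + w} = -15 + \frac{3 \left(16 + w\right)}{J + w}$)
$B{\left(-9,12 \right)} j{\left(S{\left(-3 \right)} \right)} = \frac{3 \left(16 - -45 - 48\right)}{-9 + 12} \frac{2}{-3} \left(4 + \frac{2}{-3}\right) = \frac{3 \left(16 + 45 - 48\right)}{3} \cdot 2 \left(- \frac{1}{3}\right) \left(4 + 2 \left(- \frac{1}{3}\right)\right) = 3 \cdot \frac{1}{3} \cdot 13 \left(- \frac{2 \left(4 - \frac{2}{3}\right)}{3}\right) = 13 \left(\left(- \frac{2}{3}\right) \frac{10}{3}\right) = 13 \left(- \frac{20}{9}\right) = - \frac{260}{9}$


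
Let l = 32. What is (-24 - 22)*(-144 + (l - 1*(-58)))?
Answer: 2484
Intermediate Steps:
(-24 - 22)*(-144 + (l - 1*(-58))) = (-24 - 22)*(-144 + (32 - 1*(-58))) = -46*(-144 + (32 + 58)) = -46*(-144 + 90) = -46*(-54) = 2484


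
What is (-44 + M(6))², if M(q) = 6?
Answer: 1444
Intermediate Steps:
(-44 + M(6))² = (-44 + 6)² = (-38)² = 1444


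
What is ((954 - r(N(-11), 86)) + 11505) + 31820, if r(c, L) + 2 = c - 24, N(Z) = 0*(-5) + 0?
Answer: 44305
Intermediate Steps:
N(Z) = 0 (N(Z) = 0 + 0 = 0)
r(c, L) = -26 + c (r(c, L) = -2 + (c - 24) = -2 + (-24 + c) = -26 + c)
((954 - r(N(-11), 86)) + 11505) + 31820 = ((954 - (-26 + 0)) + 11505) + 31820 = ((954 - 1*(-26)) + 11505) + 31820 = ((954 + 26) + 11505) + 31820 = (980 + 11505) + 31820 = 12485 + 31820 = 44305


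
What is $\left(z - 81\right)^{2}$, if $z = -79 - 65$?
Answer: $50625$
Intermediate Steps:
$z = -144$
$\left(z - 81\right)^{2} = \left(-144 - 81\right)^{2} = \left(-225\right)^{2} = 50625$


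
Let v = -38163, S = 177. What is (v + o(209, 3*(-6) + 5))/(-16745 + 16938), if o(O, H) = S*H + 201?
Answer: -40263/193 ≈ -208.62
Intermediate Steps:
o(O, H) = 201 + 177*H (o(O, H) = 177*H + 201 = 201 + 177*H)
(v + o(209, 3*(-6) + 5))/(-16745 + 16938) = (-38163 + (201 + 177*(3*(-6) + 5)))/(-16745 + 16938) = (-38163 + (201 + 177*(-18 + 5)))/193 = (-38163 + (201 + 177*(-13)))*(1/193) = (-38163 + (201 - 2301))*(1/193) = (-38163 - 2100)*(1/193) = -40263*1/193 = -40263/193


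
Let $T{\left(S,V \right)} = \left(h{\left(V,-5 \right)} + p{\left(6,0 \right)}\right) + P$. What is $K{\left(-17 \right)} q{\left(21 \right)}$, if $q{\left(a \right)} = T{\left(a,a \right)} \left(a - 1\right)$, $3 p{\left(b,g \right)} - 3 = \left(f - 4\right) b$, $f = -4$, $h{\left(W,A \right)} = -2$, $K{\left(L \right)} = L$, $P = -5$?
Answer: $7480$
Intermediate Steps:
$p{\left(b,g \right)} = 1 - \frac{8 b}{3}$ ($p{\left(b,g \right)} = 1 + \frac{\left(-4 - 4\right) b}{3} = 1 + \frac{\left(-8\right) b}{3} = 1 - \frac{8 b}{3}$)
$T{\left(S,V \right)} = -22$ ($T{\left(S,V \right)} = \left(-2 + \left(1 - 16\right)\right) - 5 = \left(-2 - 15\right) - 5 = -17 - 5 = -22$)
$q{\left(a \right)} = 22 - 22 a$ ($q{\left(a \right)} = - 22 \left(a - 1\right) = - 22 \left(-1 + a\right) = 22 - 22 a$)
$K{\left(-17 \right)} q{\left(21 \right)} = - 17 \left(22 - 462\right) = \left(-17\right) \left(-440\right) = 7480$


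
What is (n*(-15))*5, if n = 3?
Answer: -225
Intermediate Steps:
(n*(-15))*5 = (3*(-15))*5 = -45*5 = -225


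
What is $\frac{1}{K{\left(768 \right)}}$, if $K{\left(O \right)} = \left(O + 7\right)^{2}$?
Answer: $\frac{1}{600625} \approx 1.6649 \cdot 10^{-6}$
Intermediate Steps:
$K{\left(O \right)} = \left(7 + O\right)^{2}$
$\frac{1}{K{\left(768 \right)}} = \frac{1}{\left(7 + 768\right)^{2}} = \frac{1}{775^{2}} = \frac{1}{600625}$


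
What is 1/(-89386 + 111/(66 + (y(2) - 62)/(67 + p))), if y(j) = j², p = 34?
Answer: -6608/590651477 ≈ -1.1188e-5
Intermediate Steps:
1/(-89386 + 111/(66 + (y(2) - 62)/(67 + p))) = 1/(-89386 + 111/(66 + (2² - 62)/(67 + 34))) = 1/(-89386 + 111/(66 + (4 - 62)/101)) = 1/(-89386 + 111/(66 - 58*1/101)) = 1/(-89386 + 111/(66 - 58/101)) = 1/(-89386 + 111/(6608/101)) = 1/(-89386 + 111*(101/6608)) = 1/(-89386 + 11211/6608) = 1/(-590651477/6608) = -6608/590651477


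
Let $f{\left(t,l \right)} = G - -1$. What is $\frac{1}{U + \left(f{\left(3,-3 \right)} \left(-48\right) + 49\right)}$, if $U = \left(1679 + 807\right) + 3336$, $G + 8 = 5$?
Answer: $\frac{1}{5967} \approx 0.00016759$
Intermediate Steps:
$G = -3$ ($G = -8 + 5 = -3$)
$f{\left(t,l \right)} = -2$ ($f{\left(t,l \right)} = -3 - -1 = -3 + 1 = -2$)
$U = 5822$ ($U = 2486 + 3336 = 5822$)
$\frac{1}{U + \left(f{\left(3,-3 \right)} \left(-48\right) + 49\right)} = \frac{1}{5822 + \left(\left(-2\right) \left(-48\right) + 49\right)} = \frac{1}{5822 + \left(96 + 49\right)} = \frac{1}{5822 + 145} = \frac{1}{5967}$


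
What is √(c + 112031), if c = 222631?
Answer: 17*√1158 ≈ 578.50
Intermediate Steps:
√(c + 112031) = √(222631 + 112031) = √334662 = 17*√1158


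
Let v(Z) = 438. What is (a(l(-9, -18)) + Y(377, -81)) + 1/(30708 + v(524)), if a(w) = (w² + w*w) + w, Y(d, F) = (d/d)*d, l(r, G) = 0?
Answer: 11742043/31146 ≈ 377.00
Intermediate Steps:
Y(d, F) = d (Y(d, F) = 1*d = d)
a(w) = w + 2*w² (a(w) = (w² + w²) + w = 2*w² + w = w + 2*w²)
(a(l(-9, -18)) + Y(377, -81)) + 1/(30708 + v(524)) = (0*(1 + 2*0) + 377) + 1/(30708 + 438) = (0*(1 + 0) + 377) + 1/31146 = (0*1 + 377) + 1/31146 = (0 + 377) + 1/31146 = 377 + 1/31146 = 11742043/31146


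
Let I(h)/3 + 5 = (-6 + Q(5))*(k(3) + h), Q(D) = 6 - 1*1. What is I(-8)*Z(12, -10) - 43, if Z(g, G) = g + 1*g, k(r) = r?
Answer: -43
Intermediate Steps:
Z(g, G) = 2*g (Z(g, G) = g + g = 2*g)
Q(D) = 5 (Q(D) = 6 - 1 = 5)
I(h) = -24 - 3*h (I(h) = -15 + 3*((-6 + 5)*(3 + h)) = -15 + 3*(-(3 + h)) = -15 + 3*(-3 - h) = -15 + (-9 - 3*h) = -24 - 3*h)
I(-8)*Z(12, -10) - 43 = (-24 - 3*(-8))*(2*12) - 43 = (-24 + 24)*24 - 43 = 0*24 - 43 = 0 - 43 = -43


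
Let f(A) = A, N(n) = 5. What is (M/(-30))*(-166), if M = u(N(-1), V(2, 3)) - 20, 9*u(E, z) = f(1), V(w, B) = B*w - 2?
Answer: -14857/135 ≈ -110.05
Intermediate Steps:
V(w, B) = -2 + B*w
u(E, z) = ⅑ (u(E, z) = (⅑)*1 = ⅑)
M = -179/9 (M = ⅑ - 20 = -179/9 ≈ -19.889)
(M/(-30))*(-166) = -179/9/(-30)*(-166) = -179/9*(-1/30)*(-166) = (179/270)*(-166) = -14857/135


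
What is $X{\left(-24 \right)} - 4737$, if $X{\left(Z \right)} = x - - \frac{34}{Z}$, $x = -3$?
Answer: $- \frac{56897}{12} \approx -4741.4$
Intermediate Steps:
$X{\left(Z \right)} = -3 + \frac{34}{Z}$ ($X{\left(Z \right)} = -3 - - \frac{34}{Z} = -3 + \frac{34}{Z}$)
$X{\left(-24 \right)} - 4737 = \left(-3 + \frac{34}{-24}\right) - 4737 = \left(-3 + 34 \left(- \frac{1}{24}\right)\right) - 4737 = \left(-3 - \frac{17}{12}\right) - 4737 = - \frac{53}{12} - 4737 = - \frac{56897}{12}$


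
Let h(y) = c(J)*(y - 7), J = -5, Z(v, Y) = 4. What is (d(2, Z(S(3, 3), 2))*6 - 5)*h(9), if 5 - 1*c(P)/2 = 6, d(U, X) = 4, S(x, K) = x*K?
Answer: -76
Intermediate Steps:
S(x, K) = K*x
c(P) = -2 (c(P) = 10 - 2*6 = 10 - 12 = -2)
h(y) = 14 - 2*y (h(y) = -2*(y - 7) = -2*(-7 + y) = 14 - 2*y)
(d(2, Z(S(3, 3), 2))*6 - 5)*h(9) = (4*6 - 5)*(14 - 2*9) = (24 - 5)*(14 - 18) = 19*(-4) = -76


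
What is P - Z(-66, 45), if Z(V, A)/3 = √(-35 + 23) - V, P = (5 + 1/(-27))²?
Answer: -126386/729 - 6*I*√3 ≈ -173.37 - 10.392*I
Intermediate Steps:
P = 17956/729 (P = (5 - 1/27)² = (134/27)² = 17956/729 ≈ 24.631)
Z(V, A) = -3*V + 6*I*√3 (Z(V, A) = 3*(√(-35 + 23) - V) = 3*(√(-12) - V) = 3*(2*I*√3 - V) = 3*(-V + 2*I*√3) = -3*V + 6*I*√3)
P - Z(-66, 45) = 17956/729 - (-3*(-66) + 6*I*√3) = 17956/729 - (198 + 6*I*√3) = 17956/729 + (-198 - 6*I*√3) = -126386/729 - 6*I*√3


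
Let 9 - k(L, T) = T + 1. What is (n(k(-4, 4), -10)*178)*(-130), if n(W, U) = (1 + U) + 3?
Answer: 138840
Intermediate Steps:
k(L, T) = 8 - T (k(L, T) = 9 - (T + 1) = 9 - (1 + T) = 9 + (-1 - T) = 8 - T)
n(W, U) = 4 + U
(n(k(-4, 4), -10)*178)*(-130) = ((4 - 10)*178)*(-130) = -6*178*(-130) = -1068*(-130) = 138840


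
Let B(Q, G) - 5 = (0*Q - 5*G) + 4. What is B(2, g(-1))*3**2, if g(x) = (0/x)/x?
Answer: 81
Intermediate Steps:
g(x) = 0 (g(x) = 0/x = 0)
B(Q, G) = 9 - 5*G (B(Q, G) = 5 + ((0*Q - 5*G) + 4) = 5 + ((0 - 5*G) + 4) = 5 + (-5*G + 4) = 5 + (4 - 5*G) = 9 - 5*G)
B(2, g(-1))*3**2 = (9 - 5*0)*3**2 = (9 + 0)*9 = 9*9 = 81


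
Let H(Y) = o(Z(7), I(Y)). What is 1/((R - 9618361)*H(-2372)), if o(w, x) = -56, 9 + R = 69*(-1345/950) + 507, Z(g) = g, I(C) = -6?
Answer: 95/51167550868 ≈ 1.8566e-9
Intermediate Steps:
R = 76059/190 (R = -9 + (69*(-1345/950) + 507) = -9 + (69*(-1345*1/950) + 507) = -9 + (69*(-269/190) + 507) = -9 + (-18561/190 + 507) = -9 + 77769/190 = 76059/190 ≈ 400.31)
H(Y) = -56
1/((R - 9618361)*H(-2372)) = 1/((76059/190 - 9618361)*(-56)) = -1/56/(-1827412531/190) = -190/1827412531*(-1/56) = 95/51167550868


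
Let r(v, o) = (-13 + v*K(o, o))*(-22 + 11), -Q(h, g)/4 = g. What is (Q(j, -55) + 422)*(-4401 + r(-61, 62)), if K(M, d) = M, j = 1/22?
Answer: 23974848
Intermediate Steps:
j = 1/22 ≈ 0.045455
Q(h, g) = -4*g
r(v, o) = 143 - 11*o*v (r(v, o) = (-13 + v*o)*(-22 + 11) = (-13 + o*v)*(-11) = 143 - 11*o*v)
(Q(j, -55) + 422)*(-4401 + r(-61, 62)) = (-4*(-55) + 422)*(-4401 + (143 - 11*62*(-61))) = (220 + 422)*(-4401 + (143 + 41602)) = 642*(-4401 + 41745) = 642*37344 = 23974848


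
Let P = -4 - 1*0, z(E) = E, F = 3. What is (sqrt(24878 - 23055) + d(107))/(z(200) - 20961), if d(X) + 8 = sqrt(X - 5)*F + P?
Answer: 12/20761 - 3*sqrt(102)/20761 - sqrt(1823)/20761 ≈ -0.0029380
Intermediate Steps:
P = -4 (P = -4 + 0 = -4)
d(X) = -12 + 3*sqrt(-5 + X) (d(X) = -8 + (sqrt(X - 5)*3 - 4) = -8 + (sqrt(-5 + X)*3 - 4) = -8 + (3*sqrt(-5 + X) - 4) = -8 + (-4 + 3*sqrt(-5 + X)) = -12 + 3*sqrt(-5 + X))
(sqrt(24878 - 23055) + d(107))/(z(200) - 20961) = (sqrt(24878 - 23055) + (-12 + 3*sqrt(-5 + 107)))/(200 - 20961) = (sqrt(1823) + (-12 + 3*sqrt(102)))/(-20761) = (-12 + sqrt(1823) + 3*sqrt(102))*(-1/20761) = 12/20761 - 3*sqrt(102)/20761 - sqrt(1823)/20761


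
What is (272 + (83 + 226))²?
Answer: 337561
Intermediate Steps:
(272 + (83 + 226))² = (272 + 309)² = 581² = 337561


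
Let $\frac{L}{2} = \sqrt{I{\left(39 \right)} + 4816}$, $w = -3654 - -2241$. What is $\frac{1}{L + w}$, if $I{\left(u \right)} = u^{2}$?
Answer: $- \frac{1413}{1971221} - \frac{2 \sqrt{6337}}{1971221} \approx -0.00079758$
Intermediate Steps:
$w = -1413$ ($w = -3654 + 2241 = -1413$)
$L = 2 \sqrt{6337}$ ($L = 2 \sqrt{39^{2} + 4816} = 2 \sqrt{1521 + 4816} = 2 \sqrt{6337} \approx 159.21$)
$\frac{1}{L + w} = \frac{1}{2 \sqrt{6337} - 1413} = \frac{1}{-1413 + 2 \sqrt{6337}}$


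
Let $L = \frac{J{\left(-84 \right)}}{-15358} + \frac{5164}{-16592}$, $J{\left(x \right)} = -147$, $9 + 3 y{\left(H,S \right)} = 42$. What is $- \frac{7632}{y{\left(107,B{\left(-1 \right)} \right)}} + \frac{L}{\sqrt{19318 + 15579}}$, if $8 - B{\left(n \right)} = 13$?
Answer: $- \frac{7632}{11} - \frac{1372673 \sqrt{34897}}{158793773332} \approx -693.82$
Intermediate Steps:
$B{\left(n \right)} = -5$ ($B{\left(n \right)} = 8 - 13 = -5$)
$y{\left(H,S \right)} = 11$ ($y{\left(H,S \right)} = -3 + \frac{1}{3} \cdot 42 = -3 + 14 = 11$)
$L = - \frac{1372673}{4550356}$ ($L = - \frac{147}{-15358} + \frac{5164}{-16592} = \left(-147\right) \left(- \frac{1}{15358}\right) + 5164 \left(- \frac{1}{16592}\right) = \frac{21}{2194} - \frac{1291}{4148} = - \frac{1372673}{4550356} \approx -0.30166$)
$- \frac{7632}{y{\left(107,B{\left(-1 \right)} \right)}} + \frac{L}{\sqrt{19318 + 15579}} = - \frac{7632}{11} - \frac{1372673}{4550356 \sqrt{19318 + 15579}} = \left(-7632\right) \frac{1}{11} - \frac{1372673}{4550356 \sqrt{34897}} = - \frac{7632}{11} - \frac{1372673 \frac{\sqrt{34897}}{34897}}{4550356} = - \frac{7632}{11} - \frac{1372673 \sqrt{34897}}{158793773332}$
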